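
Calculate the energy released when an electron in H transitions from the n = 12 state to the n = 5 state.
0.45 eV

The energy levels are E_n = -13.6057 eV / n².

Energy at n = 12: E_12 = -13.6057 / 12² = -0.09448 eV
Energy at n = 5: E_5 = -13.6057 / 5² = -0.54423 eV

For emission (electron falling to lower state), the photon energy is:
E_photon = E_12 - E_5 = |-0.09448 - (-0.54423)|
E_photon = 0.45 eV

This energy is carried away by the emitted photon.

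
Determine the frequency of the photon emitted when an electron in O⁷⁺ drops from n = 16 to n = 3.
2.25720e+16 Hz

First, find the transition energy:
E_16 = -13.6057 × 8² / 16² = -3.4014250 eV
E_3 = -13.6057 × 8² / 3² = -96.7516444 eV
|ΔE| = |E_3 - E_16| = 93.3502194 eV

Convert to Joules: E = 93.3502194 eV × (1.602177 × 10⁻¹⁹ J/eV) = 1.4956357e-17 J

Using E = hf:
f = E/h = 1.4956357e-17 J / (6.62607 × 10⁻³⁴ J·s)
f = 2.25720e+16 Hz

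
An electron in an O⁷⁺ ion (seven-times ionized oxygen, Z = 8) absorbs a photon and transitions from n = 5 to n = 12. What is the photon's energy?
28.78361 eV

The energy levels of a hydrogen-like atom are E_n = -13.6057 Z² eV / n².

Energy at n = 5: E_5 = -13.6057 × 8² / 5² = -34.83059200 eV
Energy at n = 12: E_12 = -13.6057 × 8² / 12² = -6.04697778 eV

The excitation energy is the difference:
ΔE = E_12 - E_5
ΔE = -6.04697778 - (-34.83059200)
ΔE = 28.78361 eV

Since this is positive, energy must be absorbed (photon absorption).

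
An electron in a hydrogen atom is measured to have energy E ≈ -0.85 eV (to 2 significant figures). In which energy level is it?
n = 4

The exact energy levels follow E_n = -13.6057 eV / n².

The measured value (-0.85 eV) is reported to only 2 significant figures, so we must test candidate n values and see which one matches to that precision.

Candidate energies:
  n = 2:  E = -13.6057/2² = -3.401425 eV
  n = 3:  E = -13.6057/3² = -1.511744 eV
  n = 4:  E = -13.6057/4² = -0.850356 eV  ← matches
  n = 5:  E = -13.6057/5² = -0.544228 eV
  n = 6:  E = -13.6057/6² = -0.377936 eV

Checking against the measurement of -0.85 eV (2 sig figs), only n = 4 agrees:
E_4 = -0.850356 eV, which rounds to -0.85 eV ✓

Therefore n = 4.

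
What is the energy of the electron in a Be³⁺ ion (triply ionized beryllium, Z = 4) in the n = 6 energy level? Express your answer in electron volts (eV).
-6.05 eV

The energy levels of a hydrogen-like atom are given by:
E_n = -13.6057 Z² / n² eV  (with Z = 4 for Be³⁺)

For n = 6:
E_6 = -13.6057 × 4² / 6²
E_6 = -13.6057 × 16 / 36
E_6 = -6.05 eV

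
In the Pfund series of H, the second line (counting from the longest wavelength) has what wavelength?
4651.25 nm

The lines of a series are numbered from the longest wavelength (smallest ΔE) outward; the second line is the transition from n = n_f + 2 to n_f.
The Pfund series has all transitions ending at n_f = 5.

For H, the second line (β-line) is the jump from n = 7 to n = 5:
E_7 = -13.6057 / 7² = -0.27766735 eV
E_5 = -13.6057 / 5² = -0.54422800 eV
ΔE = E_7 - E_5 = 0.26656065 eV

λ = hc/E = 1239.84 eV·nm / 0.26656065 eV
λ = 4651.25 nm

This is the β-line of the Pfund series in H.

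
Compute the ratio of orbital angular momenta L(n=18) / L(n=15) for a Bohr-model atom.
1.2000

In the Bohr model, L_n = nℏ, so the ratio is purely the ratio of quantum numbers:

L_18/L_15 = 18ℏ / 15ℏ = 18/15 = 1.2000

The angular momentum scales linearly with n.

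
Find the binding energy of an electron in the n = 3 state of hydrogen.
1.512 eV

The ionization energy is the energy needed to remove the electron completely (n → ∞).

For hydrogen, E_n = -13.6057 eV / n².

At n = 3: E_3 = -13.6057 / 3² = -1.511744 eV
At n = ∞: E_∞ = 0 eV

Ionization energy = E_∞ - E_3 = 0 - (-1.511744) = 1.511744 eV
Ionization energy ≈ 1.512 eV

This is also called the binding energy of the electron in state n = 3.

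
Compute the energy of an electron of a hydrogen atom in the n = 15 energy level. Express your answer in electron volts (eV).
-0.06047 eV

The energy levels of a hydrogen-like atom are given by:
E_n = -13.6057 eV / n²

For n = 15:
E_15 = -13.6057 eV / 15²
E_15 = -13.6057 eV / 225
E_15 = -0.06047 eV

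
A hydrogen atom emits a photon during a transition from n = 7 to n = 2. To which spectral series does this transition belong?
Balmer series

The spectral series in hydrogen are named based on the final (lower) energy level:
- Lyman series: n_final = 1 (ultraviolet)
- Balmer series: n_final = 2 (visible/near-UV)
- Paschen series: n_final = 3 (infrared)
- Brackett series: n_final = 4 (infrared)
- Pfund series: n_final = 5 (far infrared)

Since this transition ends at n = 2, it belongs to the Balmer series.

For reference, this 7 → 2 line has photon energy
ΔE = 13.6057 eV × (1/2² - 1/7²) = 3.1237577 eV,
corresponding to wavelength λ = hc/ΔE = 1239.84 eV·nm / 3.1237577 eV = 396.907 nm in the visible/near-UV region.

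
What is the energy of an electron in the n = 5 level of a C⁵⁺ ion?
-19.592208 eV

For hydrogen-like ions, the energy levels scale with Z²:
E_n = -13.6057 Z² / n² eV

For C⁵⁺ (Z = 6) at n = 5:
E_5 = -13.6057 × 6² / 5²
E_5 = -13.6057 × 36 / 25
E_5 = -489.8052 / 25
E_5 = -19.592208 eV

The energy is 36 times more negative than hydrogen at the same n due to the stronger nuclear charge.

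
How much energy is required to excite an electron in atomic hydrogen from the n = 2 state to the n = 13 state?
3.320918 eV

The energy levels of a hydrogen-like atom are E_n = -13.6057 eV / n².

Energy at n = 2: E_2 = -13.6057 / 2² = -3.401425000 eV
Energy at n = 13: E_13 = -13.6057 / 13² = -0.080507101 eV

The excitation energy is the difference:
ΔE = E_13 - E_2
ΔE = -0.080507101 - (-3.401425000)
ΔE = 3.320918 eV

Since this is positive, energy must be absorbed (photon absorption).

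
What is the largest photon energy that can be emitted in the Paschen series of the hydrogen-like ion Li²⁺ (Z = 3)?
13.605700 eV

The series limit corresponds to the transition from n = ∞ to n = 3.
This is the highest energy (shortest wavelength) transition in the Paschen series.

E_∞ = 0 eV
E_3 = -13.6057 × 3² / 3² = -13.605700 eV

Energy at series limit:
ΔE = E_∞ - E_3 = 0 - (-13.605700) = 13.605700 eV

This energy equals the ionization energy from the n = 3 state of Li²⁺.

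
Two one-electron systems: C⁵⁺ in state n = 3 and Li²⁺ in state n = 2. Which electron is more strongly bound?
C⁵⁺ at n = 3 (E = -54.422800 eV)

Using E_n = -13.6057 Z² / n² eV:

C⁵⁺ (Z = 6) at n = 3:
E = -13.6057 × 6² / 3² = -13.6057 × 36 / 9 = -54.422800000 eV

Li²⁺ (Z = 3) at n = 2:
E = -13.6057 × 3² / 2² = -13.6057 × 9 / 4 = -30.612825000 eV

Since -54.422800000 eV < -30.612825000 eV,
C⁵⁺ at n = 3 is more tightly bound (requires more energy to ionize).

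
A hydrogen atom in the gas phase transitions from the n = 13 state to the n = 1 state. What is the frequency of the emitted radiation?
3.2704e+15 Hz

First, find the transition energy:
E_13 = -13.6057 / 13² = -0.0805071 eV
E_1 = -13.6057 / 1² = -13.6057000 eV
|ΔE| = |E_1 - E_13| = 13.5251929 eV

Convert to Joules: E = 13.5251929 eV × (1.602177 × 10⁻¹⁹ J/eV) = 2.166975e-18 J

Using E = hf:
f = E/h = 2.166975e-18 J / (6.62607 × 10⁻³⁴ J·s)
f = 3.2704e+15 Hz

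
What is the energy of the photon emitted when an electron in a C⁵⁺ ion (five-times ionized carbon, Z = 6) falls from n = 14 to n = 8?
5.154200 eV

The energy levels are E_n = -13.6057 Z² eV / n².

Energy at n = 14: E_14 = -13.6057 × 6² / 14² = -2.499006122 eV
Energy at n = 8: E_8 = -13.6057 × 6² / 8² = -7.653206250 eV

For emission (electron falling to lower state), the photon energy is:
E_photon = E_14 - E_8 = |-2.499006122 - (-7.653206250)|
E_photon = 5.154200 eV

This energy is carried away by the emitted photon.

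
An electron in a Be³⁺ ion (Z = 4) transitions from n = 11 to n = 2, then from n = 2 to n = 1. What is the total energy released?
215.892099 eV

The energy levels of Be³⁺ are E_n = -13.6057 × 4² / n² eV.

First transition (11 → 2):
ΔE₁ = |E_2 - E_11|
ΔE₁ = |-54.422800000000 - (-1.799100826446)| = 52.623699174 eV

Second transition (2 → 1):
ΔE₂ = |E_1 - E_2|
ΔE₂ = |-217.691200000000 - (-54.422800000000)| = 163.268400000 eV

Total energy released:
E_total = ΔE₁ + ΔE₂ = 52.623699174 + 163.268400000 = 215.892099 eV

Note: This equals the direct transition 11 → 1: 215.892099 eV ✓
Energy is conserved regardless of the path taken.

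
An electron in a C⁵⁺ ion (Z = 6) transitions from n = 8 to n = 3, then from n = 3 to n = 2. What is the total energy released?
114.80 eV

The energy levels of C⁵⁺ are E_n = -13.6057 × 6² / n² eV.

First transition (8 → 3):
ΔE₁ = |E_3 - E_8|
ΔE₁ = |-54.42280000 - (-7.65320625)| = 46.76959 eV

Second transition (3 → 2):
ΔE₂ = |E_2 - E_3|
ΔE₂ = |-122.45130000 - (-54.42280000)| = 68.02850 eV

Total energy released:
E_total = ΔE₁ + ΔE₂ = 46.76959 + 68.02850 = 114.80 eV

Note: This equals the direct transition 8 → 2: 114.80 eV ✓
Energy is conserved regardless of the path taken.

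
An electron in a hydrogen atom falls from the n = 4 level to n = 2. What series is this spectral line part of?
Balmer series

The spectral series in hydrogen are named based on the final (lower) energy level:
- Lyman series: n_final = 1 (ultraviolet)
- Balmer series: n_final = 2 (visible/near-UV)
- Paschen series: n_final = 3 (infrared)
- Brackett series: n_final = 4 (infrared)
- Pfund series: n_final = 5 (far infrared)

Since this transition ends at n = 2, it belongs to the Balmer series.

For reference, this 4 → 2 line has photon energy
ΔE = 13.6057 eV × (1/2² - 1/4²) = 2.551069 eV,
corresponding to wavelength λ = hc/ΔE = 1239.84 eV·nm / 2.551069 eV = 486.01 nm in the visible/near-UV region.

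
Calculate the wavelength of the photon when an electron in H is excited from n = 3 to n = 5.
1281.46659 nm

First, find the transition energy using E_n = -13.6057 / n² eV:
E_3 = -13.6057 / 3² = -1.51174444444 eV
E_5 = -13.6057 / 5² = -0.54422800000 eV

Photon energy: |ΔE| = |E_5 - E_3| = 0.96751644444 eV

Convert to wavelength using E = hc/λ with hc = 1239.84 eV·nm:
λ = hc/E = 1239.84 eV·nm / 0.96751644444 eV
λ = 1281.46659 nm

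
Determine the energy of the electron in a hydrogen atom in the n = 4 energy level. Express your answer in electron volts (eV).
-0.85036 eV

The energy levels of a hydrogen-like atom are given by:
E_n = -13.6057 eV / n²

For n = 4:
E_4 = -13.6057 eV / 4²
E_4 = -13.6057 eV / 16
E_4 = -0.85036 eV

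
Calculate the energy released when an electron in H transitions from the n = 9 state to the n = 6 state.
0.2100 eV

The energy levels are E_n = -13.6057 eV / n².

Energy at n = 9: E_9 = -13.6057 / 9² = -0.1679716 eV
Energy at n = 6: E_6 = -13.6057 / 6² = -0.3779361 eV

For emission (electron falling to lower state), the photon energy is:
E_photon = E_9 - E_6 = |-0.1679716 - (-0.3779361)|
E_photon = 0.2100 eV

This energy is carried away by the emitted photon.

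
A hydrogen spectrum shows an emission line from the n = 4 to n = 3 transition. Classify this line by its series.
Paschen series

The spectral series in hydrogen are named based on the final (lower) energy level:
- Lyman series: n_final = 1 (ultraviolet)
- Balmer series: n_final = 2 (visible/near-UV)
- Paschen series: n_final = 3 (infrared)
- Brackett series: n_final = 4 (infrared)
- Pfund series: n_final = 5 (far infrared)

Since this transition ends at n = 3, it belongs to the Paschen series.

For reference, this 4 → 3 line has photon energy
ΔE = 13.6057 eV × (1/3² - 1/4²) = 0.66138819444 eV,
corresponding to wavelength λ = hc/ΔE = 1239.84 eV·nm / 0.66138819444 eV = 1874.60256 nm in the infrared region.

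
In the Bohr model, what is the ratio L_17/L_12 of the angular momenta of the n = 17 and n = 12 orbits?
1.41667

In the Bohr model, L_n = nℏ, so the ratio is purely the ratio of quantum numbers:

L_17/L_12 = 17ℏ / 12ℏ = 17/12 = 1.41667

The angular momentum scales linearly with n.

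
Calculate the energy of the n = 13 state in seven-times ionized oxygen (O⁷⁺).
-5.152 eV

For hydrogen-like ions, the energy levels scale with Z²:
E_n = -13.6057 Z² / n² eV

For O⁷⁺ (Z = 8) at n = 13:
E_13 = -13.6057 × 8² / 13²
E_13 = -13.6057 × 64 / 169
E_13 = -870.7648 / 169
E_13 = -5.152 eV

The energy is 64 times more negative than hydrogen at the same n due to the stronger nuclear charge.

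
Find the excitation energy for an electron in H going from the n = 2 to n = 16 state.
3.348278 eV

The energy levels of a hydrogen-like atom are E_n = -13.6057 eV / n².

Energy at n = 2: E_2 = -13.6057 / 2² = -3.401425000 eV
Energy at n = 16: E_16 = -13.6057 / 16² = -0.053147266 eV

The excitation energy is the difference:
ΔE = E_16 - E_2
ΔE = -0.053147266 - (-3.401425000)
ΔE = 3.348278 eV

Since this is positive, energy must be absorbed (photon absorption).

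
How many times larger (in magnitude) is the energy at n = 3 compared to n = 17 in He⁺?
32.11111

Using E_n = -13.6057 Z² / n² eV with Z = 2:

E_3 = -13.6057 × 2² / 3² = -54.4228 / 9 = -6.04697777778 eV
E_17 = -13.6057 × 2² / 17² = -54.4228 / 289 = -0.18831418685 eV

The ratio is:
E_3/E_17 = (-6.04697777778) / (-0.18831418685)
E_3/E_17 = (-54.4228/9) / (-54.4228/289)
E_3/E_17 = 289/9
E_3/E_17 = 32.11111
(Note: the Z² factors cancel in the ratio.)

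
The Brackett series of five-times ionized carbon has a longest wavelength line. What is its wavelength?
112.502 nm

The longest wavelength corresponds to the smallest energy transition in the series.
The Brackett series has all transitions ending at n_f = 4.

For C⁵⁺ (Z = 6), the first line (α-line) is the jump from n = 5 to n = 4:
E_5 = -13.6057 × 6² / 5² = -19.592208 eV
E_4 = -13.6057 × 6² / 4² = -30.612825 eV
ΔE = E_5 - E_4 = 11.020617 eV

λ = hc/E = 1239.84 eV·nm / 11.020617 eV
λ = 112.502 nm

This is the α-line of the Brackett series in C⁵⁺.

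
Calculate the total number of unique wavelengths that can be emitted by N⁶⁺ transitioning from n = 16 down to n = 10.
21

The electron can occupy levels n = 10, 11, ..., 16 during de-excitation — that is m = 16 - 10 + 1 = 7 distinct levels.

The number of distinct spectral lines equals the number of ways to choose 2 of these m levels (each pair gives one possible emission transition):

Number of lines = m(m-1)/2 = 7×6/2 = 21

These correspond to all possible transitions between the 7 levels:
16 → 15, 16 → 14, 16 → 13, 16 → 12, 16 → 11, 16 → 10, 15 → 14, 15 → 13...

Each transition produces a photon with a unique energy (and thus wavelength). This count does not depend on Z.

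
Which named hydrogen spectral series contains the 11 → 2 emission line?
Balmer series

The spectral series in hydrogen are named based on the final (lower) energy level:
- Lyman series: n_final = 1 (ultraviolet)
- Balmer series: n_final = 2 (visible/near-UV)
- Paschen series: n_final = 3 (infrared)
- Brackett series: n_final = 4 (infrared)
- Pfund series: n_final = 5 (far infrared)

Since this transition ends at n = 2, it belongs to the Balmer series.

For reference, this 11 → 2 line has photon energy
ΔE = 13.6057 eV × (1/2² - 1/11²) = 3.2889812 eV,
corresponding to wavelength λ = hc/ΔE = 1239.84 eV·nm / 3.2889812 eV = 376.968 nm in the visible/near-UV region.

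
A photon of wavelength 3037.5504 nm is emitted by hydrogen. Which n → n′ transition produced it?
n = 10 → n = 5

First, find the photon energy from the wavelength (hc = 1239.84 eV·nm):
E = hc/λ = 1239.84 eV·nm / 3037.5504 nm = 0.40817101 eV

The energy levels of hydrogen satisfy E_n = -13.6057 / n² eV, so an emission n_i → n_f releases
ΔE = 13.6057 × (1/n_f² − 1/n_i²) eV.

Setting ΔE equal to the photon energy:
1/n_f² − 1/n_i² = 0.40817101 / 13.6057 = 0.030000001

Since 1/n_i² must be positive, we need 1/n_f² > 0.030000001, i.e. n_f ≤ 5. For each allowed n_f, solve n_i = (1/n_f² − 0.030000001)^(−1/2) and check whether it is a whole number:
  n_f = 1: 1/n_i² = 1.000000000 − 0.030000001 = 0.969999999 → n_i = 1.015  (not an integer) ✗
  n_f = 2: 1/n_i² = 0.250000000 − 0.030000001 = 0.219999999 → n_i = 2.132  (not an integer) ✗
  n_f = 3: 1/n_i² = 0.111111111 − 0.030000001 = 0.081111110 → n_i = 3.511  (not an integer) ✗
  n_f = 4: 1/n_i² = 0.062500000 − 0.030000001 = 0.032499999 → n_i = 5.547  (not an integer) ✗
  n_f = 5: 1/n_i² = 0.040000000 − 0.030000001 = 0.009999999 → n_i = 10.000  → integer, n_i = 10 ✓

Only n_f = 5 gives an integer upper level, n_i = 10.

The transition is from n = 10 to n = 5 (emission).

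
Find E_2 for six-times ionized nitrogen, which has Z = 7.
-166.67 eV

For hydrogen-like ions, the energy levels scale with Z²:
E_n = -13.6057 Z² / n² eV

For N⁶⁺ (Z = 7) at n = 2:
E_2 = -13.6057 × 7² / 2²
E_2 = -13.6057 × 49 / 4
E_2 = -666.6793 / 4
E_2 = -166.67 eV

The energy is 49 times more negative than hydrogen at the same n due to the stronger nuclear charge.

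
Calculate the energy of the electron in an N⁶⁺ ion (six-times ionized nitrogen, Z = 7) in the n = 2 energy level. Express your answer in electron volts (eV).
-166.670 eV

The energy levels of a hydrogen-like atom are given by:
E_n = -13.6057 Z² / n² eV  (with Z = 7 for N⁶⁺)

For n = 2:
E_2 = -13.6057 × 7² / 2²
E_2 = -13.6057 × 49 / 4
E_2 = -166.670 eV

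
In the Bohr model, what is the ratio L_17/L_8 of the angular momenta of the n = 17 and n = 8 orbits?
2.125000

In the Bohr model, L_n = nℏ, so the ratio is purely the ratio of quantum numbers:

L_17/L_8 = 17ℏ / 8ℏ = 17/8 = 2.125000

The angular momentum scales linearly with n.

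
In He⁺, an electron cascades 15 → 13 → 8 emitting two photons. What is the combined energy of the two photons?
0.60848 eV

The energy levels of He⁺ are E_n = -13.6057 × 2² / n² eV.

First transition (15 → 13):
ΔE₁ = |E_13 - E_15|
ΔE₁ = |-0.32202840237 - (-0.24187911111)| = 0.08014929 eV

Second transition (13 → 8):
ΔE₂ = |E_8 - E_13|
ΔE₂ = |-0.85035625000 - (-0.32202840237)| = 0.52832785 eV

Total energy released:
E_total = ΔE₁ + ΔE₂ = 0.08014929 + 0.52832785 = 0.60848 eV

Note: This equals the direct transition 15 → 8: 0.60848 eV ✓
Energy is conserved regardless of the path taken.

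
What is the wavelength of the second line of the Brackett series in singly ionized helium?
656.111 nm

The lines of a series are numbered from the longest wavelength (smallest ΔE) outward; the second line is the transition from n = n_f + 2 to n_f.
The Brackett series has all transitions ending at n_f = 4.

For He⁺ (Z = 2), the second line (β-line) is the jump from n = 6 to n = 4:
E_6 = -13.6057 × 2² / 6² = -1.5117444 eV
E_4 = -13.6057 × 2² / 4² = -3.4014250 eV
ΔE = E_6 - E_4 = 1.8896806 eV

λ = hc/E = 1239.84 eV·nm / 1.8896806 eV
λ = 656.111 nm

This is the β-line of the Brackett series in He⁺.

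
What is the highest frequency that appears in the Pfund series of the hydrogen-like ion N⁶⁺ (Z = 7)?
6.4481e+15 Hz

The series limit corresponds to the transition from n = ∞ to n = 5.
This is the highest energy (shortest wavelength) transition in the Pfund series.

E_∞ = 0 eV
E_5 = -13.6057 × 7² / 5² = -26.667172 eV

Energy at series limit:
ΔE = E_∞ - E_5 = 0 - (-26.667172) = 26.667172 eV
E = 26.667172 eV × (1.602177 × 10⁻¹⁹ J/eV) = 4.272553e-18 J
f = E/h = 4.272553e-18 J / (6.62607 × 10⁻³⁴ J·s) = 6.4481e+15 Hz

This energy equals the ionization energy from the n = 5 state of N⁶⁺.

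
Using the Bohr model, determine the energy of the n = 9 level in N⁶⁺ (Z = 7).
-8.230609 eV

For hydrogen-like ions, the energy levels scale with Z²:
E_n = -13.6057 Z² / n² eV

For N⁶⁺ (Z = 7) at n = 9:
E_9 = -13.6057 × 7² / 9²
E_9 = -13.6057 × 49 / 81
E_9 = -666.6793 / 81
E_9 = -8.230609 eV

The energy is 49 times more negative than hydrogen at the same n due to the stronger nuclear charge.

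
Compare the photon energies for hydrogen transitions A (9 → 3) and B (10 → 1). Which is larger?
10 → 1

Calculate the energy for each transition:

Transition 9 → 3:
ΔE₁ = |E_3 - E_9| = |-13.6057/3² - (-13.6057/9²)|
ΔE₁ = |-1.511744444 - (-0.167971605)| = 1.343773 eV

Transition 10 → 1:
ΔE₂ = |E_1 - E_10| = |-13.6057/1² - (-13.6057/10²)|
ΔE₂ = |-13.605700000 - (-0.136057000)| = 13.469643 eV

Since 13.469643 eV > 1.343773 eV, the transition 10 → 1 emits the more energetic photon.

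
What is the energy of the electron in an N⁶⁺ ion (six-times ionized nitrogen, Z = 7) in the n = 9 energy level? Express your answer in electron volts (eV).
-8.23 eV

The energy levels of a hydrogen-like atom are given by:
E_n = -13.6057 Z² / n² eV  (with Z = 7 for N⁶⁺)

For n = 9:
E_9 = -13.6057 × 7² / 9²
E_9 = -13.6057 × 49 / 81
E_9 = -8.23 eV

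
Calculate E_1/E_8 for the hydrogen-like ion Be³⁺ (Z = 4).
64.00

Using E_n = -13.6057 Z² / n² eV with Z = 4:

E_1 = -13.6057 × 4² / 1² = -217.6912 / 1 = -217.69120000 eV
E_8 = -13.6057 × 4² / 8² = -217.6912 / 64 = -3.40142500 eV

The ratio is:
E_1/E_8 = (-217.69120000) / (-3.40142500)
E_1/E_8 = (-217.6912/1) / (-217.6912/64)
E_1/E_8 = 64/1
E_1/E_8 = 64.00
(Note: the Z² factors cancel in the ratio.)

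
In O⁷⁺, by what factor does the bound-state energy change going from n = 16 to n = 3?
28.4444

Using E_n = -13.6057 Z² / n² eV with Z = 8:

E_3 = -13.6057 × 8² / 3² = -870.7648 / 9 = -96.7516444444 eV
E_16 = -13.6057 × 8² / 16² = -870.7648 / 256 = -3.4014250000 eV

The ratio is:
E_3/E_16 = (-96.7516444444) / (-3.4014250000)
E_3/E_16 = (-870.7648/9) / (-870.7648/256)
E_3/E_16 = 256/9
E_3/E_16 = 28.4444
(Note: the Z² factors cancel in the ratio.)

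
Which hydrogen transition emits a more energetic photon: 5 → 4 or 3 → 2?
3 → 2

Calculate the energy for each transition:

Transition 5 → 4:
ΔE₁ = |E_4 - E_5| = |-13.6057/4² - (-13.6057/5²)|
ΔE₁ = |-0.850356250 - (-0.544228000)| = 0.306128 eV

Transition 3 → 2:
ΔE₂ = |E_2 - E_3| = |-13.6057/2² - (-13.6057/3²)|
ΔE₂ = |-3.401425000 - (-1.511744444)| = 1.889681 eV

Since 1.889681 eV > 0.306128 eV, the transition 3 → 2 emits the more energetic photon.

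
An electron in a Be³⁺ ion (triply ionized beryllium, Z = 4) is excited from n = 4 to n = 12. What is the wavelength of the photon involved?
102.517327 nm

First, find the transition energy using E_n = -13.6057 Z² / n² eV:
E_4 = -13.6057 × 4² / 4² = -13.605700000 eV
E_12 = -13.6057 × 4² / 12² = -1.511744444 eV

Photon energy: |ΔE| = |E_12 - E_4| = 12.093955556 eV

Convert to wavelength using E = hc/λ with hc = 1239.84 eV·nm:
λ = hc/E = 1239.84 eV·nm / 12.093955556 eV
λ = 102.517327 nm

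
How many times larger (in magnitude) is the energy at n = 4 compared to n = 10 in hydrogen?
6.250

Using E_n = -13.6057 Z² / n² eV with Z = 1:

E_4 = -13.6057 / 4² = -13.6057 / 16 = -0.850356250 eV
E_10 = -13.6057 / 10² = -13.6057 / 100 = -0.136057000 eV

The ratio is:
E_4/E_10 = (-0.850356250) / (-0.136057000)
E_4/E_10 = (-13.6057/16) / (-13.6057/100)
E_4/E_10 = 100/16
E_4/E_10 = 6.250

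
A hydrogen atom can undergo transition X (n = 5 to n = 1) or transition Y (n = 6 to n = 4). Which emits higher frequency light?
5 → 1

Calculate the energy for each transition:

Transition 5 → 1:
ΔE₁ = |E_1 - E_5| = |-13.6057/1² - (-13.6057/5²)|
ΔE₁ = |-13.6057000000 - (-0.5442280000)| = 13.0614720 eV

Transition 6 → 4:
ΔE₂ = |E_4 - E_6| = |-13.6057/4² - (-13.6057/6²)|
ΔE₂ = |-0.8503562500 - (-0.3779361111)| = 0.4724201 eV

Since 13.0614720 eV > 0.4724201 eV, the transition 5 → 1 emits the more energetic photon.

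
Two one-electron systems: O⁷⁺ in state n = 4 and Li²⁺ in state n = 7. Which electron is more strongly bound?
O⁷⁺ at n = 4 (E = -54.42 eV)

Using E_n = -13.6057 Z² / n² eV:

O⁷⁺ (Z = 8) at n = 4:
E = -13.6057 × 8² / 4² = -13.6057 × 64 / 16 = -54.42280 eV

Li²⁺ (Z = 3) at n = 7:
E = -13.6057 × 3² / 7² = -13.6057 × 9 / 49 = -2.49901 eV

Since -54.42280 eV < -2.49901 eV,
O⁷⁺ at n = 4 is more tightly bound (requires more energy to ionize).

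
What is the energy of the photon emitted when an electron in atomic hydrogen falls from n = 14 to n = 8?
0.14317 eV

The energy levels are E_n = -13.6057 eV / n².

Energy at n = 14: E_14 = -13.6057 / 14² = -0.06941684 eV
Energy at n = 8: E_8 = -13.6057 / 8² = -0.21258906 eV

For emission (electron falling to lower state), the photon energy is:
E_photon = E_14 - E_8 = |-0.06941684 - (-0.21258906)|
E_photon = 0.14317 eV

This energy is carried away by the emitted photon.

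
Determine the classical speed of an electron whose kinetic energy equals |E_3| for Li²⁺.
2.19e+06 m/s (or 0.73% of c)

The binding energy at n = 3 for Li²⁺ is:
E_3 = -13.6057 × 3²/3² = -13.6057 eV
|E_3| = 13.6057 eV

Convert to Joules:
KE = 13.6057 eV × (1.602177 × 10⁻¹⁹ J/eV) = 2.1799e-18 J

Using KE = ½mv²:
v = √(2·KE/m_e)
v = √(2 × 2.1799e-18 J / 9.10938 × 10⁻³¹ kg)
v = 2.19e+06 m/s

This is approximately 0.73% the speed of light.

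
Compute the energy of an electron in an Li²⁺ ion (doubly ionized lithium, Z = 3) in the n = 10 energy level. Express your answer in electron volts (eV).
-1.22451 eV

The energy levels of a hydrogen-like atom are given by:
E_n = -13.6057 Z² / n² eV  (with Z = 3 for Li²⁺)

For n = 10:
E_10 = -13.6057 × 3² / 10²
E_10 = -13.6057 × 9 / 100
E_10 = -1.22451 eV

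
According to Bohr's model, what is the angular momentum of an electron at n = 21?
2.2146e-33 J·s (or 21ℏ)

In the Bohr model, angular momentum is quantized:
L = nℏ

where ℏ = h/(2π) = 1.054572e-34 J·s

For n = 21:
L = 21 × 1.054572e-34 J·s
L = 2.2146e-33 J·s

This can also be written as L = 21ℏ.
The angular momentum is an integer multiple of the reduced Planck constant.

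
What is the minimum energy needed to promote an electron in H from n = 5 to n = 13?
0.463721 eV

The energy levels of a hydrogen-like atom are E_n = -13.6057 eV / n².

Energy at n = 5: E_5 = -13.6057 / 5² = -0.544228000 eV
Energy at n = 13: E_13 = -13.6057 / 13² = -0.080507101 eV

The excitation energy is the difference:
ΔE = E_13 - E_5
ΔE = -0.080507101 - (-0.544228000)
ΔE = 0.463721 eV

Since this is positive, energy must be absorbed (photon absorption).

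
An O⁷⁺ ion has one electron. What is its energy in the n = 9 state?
-10.750 eV

For hydrogen-like ions, the energy levels scale with Z²:
E_n = -13.6057 Z² / n² eV

For O⁷⁺ (Z = 8) at n = 9:
E_9 = -13.6057 × 8² / 9²
E_9 = -13.6057 × 64 / 81
E_9 = -870.7648 / 81
E_9 = -10.750 eV

The energy is 64 times more negative than hydrogen at the same n due to the stronger nuclear charge.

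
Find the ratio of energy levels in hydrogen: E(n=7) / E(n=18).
6.61224

Using E_n = -13.6057 Z² / n² eV with Z = 1:

E_7 = -13.6057 / 7² = -13.6057 / 49 = -0.27766734694 eV
E_18 = -13.6057 / 18² = -13.6057 / 324 = -0.04199290123 eV

The ratio is:
E_7/E_18 = (-0.27766734694) / (-0.04199290123)
E_7/E_18 = (-13.6057/49) / (-13.6057/324)
E_7/E_18 = 324/49
E_7/E_18 = 6.61224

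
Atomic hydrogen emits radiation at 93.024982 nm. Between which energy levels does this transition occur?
n = 7 → n = 1

First, find the photon energy from the wavelength (hc = 1239.84 eV·nm):
E = hc/λ = 1239.84 eV·nm / 93.024982 nm = 13.328033 eV

The energy levels of hydrogen satisfy E_n = -13.6057 / n² eV, so an emission n_i → n_f releases
ΔE = 13.6057 × (1/n_f² − 1/n_i²) eV.

Setting ΔE equal to the photon energy:
1/n_f² − 1/n_i² = 13.328033 / 13.6057 = 0.97959186

Since 1/n_i² must be positive, we need 1/n_f² > 0.97959186, i.e. n_f ≤ 1. For each allowed n_f, solve n_i = (1/n_f² − 0.97959186)^(−1/2) and check whether it is a whole number:
  n_f = 1: 1/n_i² = 1.00000000 − 0.97959186 = 0.02040814 → n_i = 7.000  → integer, n_i = 7 ✓

Only n_f = 1 gives an integer upper level, n_i = 7.

The transition is from n = 7 to n = 1 (emission).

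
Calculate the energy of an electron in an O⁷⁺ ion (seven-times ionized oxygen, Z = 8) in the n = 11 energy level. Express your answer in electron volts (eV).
-7.1964 eV

The energy levels of a hydrogen-like atom are given by:
E_n = -13.6057 Z² / n² eV  (with Z = 8 for O⁷⁺)

For n = 11:
E_11 = -13.6057 × 8² / 11²
E_11 = -13.6057 × 64 / 121
E_11 = -7.1964 eV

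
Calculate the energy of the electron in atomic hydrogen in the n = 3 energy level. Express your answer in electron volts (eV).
-1.5117 eV

The energy levels of a hydrogen-like atom are given by:
E_n = -13.6057 eV / n²

For n = 3:
E_3 = -13.6057 eV / 3²
E_3 = -13.6057 eV / 9
E_3 = -1.5117 eV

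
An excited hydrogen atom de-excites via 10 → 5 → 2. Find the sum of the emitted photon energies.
3.265368 eV

The energy levels of hydrogen are E_n = -13.6057 / n² eV.

First transition (10 → 5):
ΔE₁ = |E_5 - E_10|
ΔE₁ = |-0.544228000000 - (-0.136057000000)| = 0.408171000 eV

Second transition (5 → 2):
ΔE₂ = |E_2 - E_5|
ΔE₂ = |-3.401425000000 - (-0.544228000000)| = 2.857197000 eV

Total energy released:
E_total = ΔE₁ + ΔE₂ = 0.408171000 + 2.857197000 = 3.265368 eV

Note: This equals the direct transition 10 → 2: 3.265368 eV ✓
Energy is conserved regardless of the path taken.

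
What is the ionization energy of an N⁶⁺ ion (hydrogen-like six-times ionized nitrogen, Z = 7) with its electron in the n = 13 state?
3.9448 eV

The ionization energy is the energy needed to remove the electron completely (n → ∞).

For a hydrogen-like ion with Z = 7, E_n = -13.6057 Z² / n² eV.

At n = 13: E_13 = -13.6057 × 7² / 13² = -3.9448479 eV
At n = ∞: E_∞ = 0 eV

Ionization energy = E_∞ - E_13 = 0 - (-3.9448479) = 3.9448479 eV
Ionization energy ≈ 3.9448 eV

This is also called the binding energy of the electron in state n = 13.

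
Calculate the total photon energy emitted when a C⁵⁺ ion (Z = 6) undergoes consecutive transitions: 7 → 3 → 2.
112.455 eV

The energy levels of C⁵⁺ are E_n = -13.6057 × 6² / n² eV.

First transition (7 → 3):
ΔE₁ = |E_3 - E_7|
ΔE₁ = |-54.422800000 - (-9.996024490)| = 44.426776 eV

Second transition (3 → 2):
ΔE₂ = |E_2 - E_3|
ΔE₂ = |-122.451300000 - (-54.422800000)| = 68.028500 eV

Total energy released:
E_total = ΔE₁ + ΔE₂ = 44.426776 + 68.028500 = 112.455 eV

Note: This equals the direct transition 7 → 2: 112.455 eV ✓
Energy is conserved regardless of the path taken.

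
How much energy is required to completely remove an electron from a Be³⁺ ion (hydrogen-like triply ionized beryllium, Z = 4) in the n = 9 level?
2.688 eV

The ionization energy is the energy needed to remove the electron completely (n → ∞).

For a hydrogen-like ion with Z = 4, E_n = -13.6057 Z² / n² eV.

At n = 9: E_9 = -13.6057 × 4² / 9² = -2.687546 eV
At n = ∞: E_∞ = 0 eV

Ionization energy = E_∞ - E_9 = 0 - (-2.687546) = 2.687546 eV
Ionization energy ≈ 2.688 eV

This is also called the binding energy of the electron in state n = 9.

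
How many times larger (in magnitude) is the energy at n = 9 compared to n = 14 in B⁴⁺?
2.420

Using E_n = -13.6057 Z² / n² eV with Z = 5:

E_9 = -13.6057 × 5² / 9² = -340.1425 / 81 = -4.199290123 eV
E_14 = -13.6057 × 5² / 14² = -340.1425 / 196 = -1.735420918 eV

The ratio is:
E_9/E_14 = (-4.199290123) / (-1.735420918)
E_9/E_14 = (-340.1425/81) / (-340.1425/196)
E_9/E_14 = 196/81
E_9/E_14 = 2.420
(Note: the Z² factors cancel in the ratio.)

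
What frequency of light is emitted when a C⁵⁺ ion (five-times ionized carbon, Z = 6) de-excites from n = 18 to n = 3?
1.28e+16 Hz

First, find the transition energy:
E_18 = -13.6057 × 6² / 18² = -1.5117444 eV
E_3 = -13.6057 × 6² / 3² = -54.4228000 eV
|ΔE| = |E_3 - E_18| = 52.9110556 eV

Convert to Joules: E = 52.9110556 eV × (1.602177 × 10⁻¹⁹ J/eV) = 8.4773e-18 J

Using E = hf:
f = E/h = 8.4773e-18 J / (6.62607 × 10⁻³⁴ J·s)
f = 1.28e+16 Hz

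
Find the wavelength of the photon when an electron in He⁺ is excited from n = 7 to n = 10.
2188.8231 nm

First, find the transition energy using E_n = -13.6057 Z² / n² eV:
E_7 = -13.6057 × 2² / 7² = -1.1106693878 eV
E_10 = -13.6057 × 2² / 10² = -0.5442280000 eV

Photon energy: |ΔE| = |E_10 - E_7| = 0.5664413878 eV

Convert to wavelength using E = hc/λ with hc = 1239.84 eV·nm:
λ = hc/E = 1239.84 eV·nm / 0.5664413878 eV
λ = 2188.8231 nm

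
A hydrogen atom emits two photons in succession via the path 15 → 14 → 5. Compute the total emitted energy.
0.48 eV

The energy levels of hydrogen are E_n = -13.6057 / n² eV.

First transition (15 → 14):
ΔE₁ = |E_14 - E_15|
ΔE₁ = |-0.06941684 - (-0.06046978)| = 0.00895 eV

Second transition (14 → 5):
ΔE₂ = |E_5 - E_14|
ΔE₂ = |-0.54422800 - (-0.06941684)| = 0.47481 eV

Total energy released:
E_total = ΔE₁ + ΔE₂ = 0.00895 + 0.47481 = 0.48 eV

Note: This equals the direct transition 15 → 5: 0.48 eV ✓
Energy is conserved regardless of the path taken.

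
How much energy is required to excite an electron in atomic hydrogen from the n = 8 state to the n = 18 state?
0.171 eV

The energy levels of a hydrogen-like atom are E_n = -13.6057 eV / n².

Energy at n = 8: E_8 = -13.6057 / 8² = -0.212589 eV
Energy at n = 18: E_18 = -13.6057 / 18² = -0.041993 eV

The excitation energy is the difference:
ΔE = E_18 - E_8
ΔE = -0.041993 - (-0.212589)
ΔE = 0.171 eV

Since this is positive, energy must be absorbed (photon absorption).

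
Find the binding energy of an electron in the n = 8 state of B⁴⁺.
5.314727 eV

The ionization energy is the energy needed to remove the electron completely (n → ∞).

For a hydrogen-like ion with Z = 5, E_n = -13.6057 Z² / n² eV.

At n = 8: E_8 = -13.6057 × 5² / 8² = -5.314726563 eV
At n = ∞: E_∞ = 0 eV

Ionization energy = E_∞ - E_8 = 0 - (-5.314726563) = 5.314726563 eV
Ionization energy ≈ 5.314727 eV

This is also called the binding energy of the electron in state n = 8.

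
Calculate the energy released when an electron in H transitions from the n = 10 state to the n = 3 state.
1.37569 eV

The energy levels are E_n = -13.6057 eV / n².

Energy at n = 10: E_10 = -13.6057 / 10² = -0.13605700 eV
Energy at n = 3: E_3 = -13.6057 / 3² = -1.51174444 eV

For emission (electron falling to lower state), the photon energy is:
E_photon = E_10 - E_3 = |-0.13605700 - (-1.51174444)|
E_photon = 1.37569 eV

This energy is carried away by the emitted photon.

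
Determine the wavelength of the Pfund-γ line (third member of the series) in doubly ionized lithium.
415.392 nm

The lines of a series are numbered from the longest wavelength (smallest ΔE) outward; the third line is the transition from n = n_f + 3 to n_f.
The Pfund series has all transitions ending at n_f = 5.

For Li²⁺ (Z = 3), the third line (γ-line) is the jump from n = 8 to n = 5:
E_8 = -13.6057 × 3² / 8² = -1.9133016 eV
E_5 = -13.6057 × 3² / 5² = -4.8980520 eV
ΔE = E_8 - E_5 = 2.9847504 eV

λ = hc/E = 1239.84 eV·nm / 2.9847504 eV
λ = 415.392 nm

This is the γ-line of the Pfund series in Li²⁺.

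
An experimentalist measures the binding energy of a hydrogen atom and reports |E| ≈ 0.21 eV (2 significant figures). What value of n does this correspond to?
n = 8

The exact energy levels follow E_n = -13.6057 eV / n².

The measured value (-0.21 eV) is reported to only 2 significant figures, so we must test candidate n values and see which one matches to that precision.

Candidate energies:
  n = 6:  E = -13.6057/6² = -0.37794 eV
  n = 7:  E = -13.6057/7² = -0.27767 eV
  n = 8:  E = -13.6057/8² = -0.21259 eV  ← matches
  n = 9:  E = -13.6057/9² = -0.16797 eV
  n = 10:  E = -13.6057/10² = -0.13606 eV

Checking against the measurement of -0.21 eV (2 sig figs), only n = 8 agrees:
E_8 = -0.21259 eV, which rounds to -0.21 eV ✓

Therefore n = 8.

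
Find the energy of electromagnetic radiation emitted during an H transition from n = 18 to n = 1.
13.564 eV

The energy levels are E_n = -13.6057 eV / n².

Energy at n = 18: E_18 = -13.6057 / 18² = -0.041993 eV
Energy at n = 1: E_1 = -13.6057 / 1² = -13.605700 eV

For emission (electron falling to lower state), the photon energy is:
E_photon = E_18 - E_1 = |-0.041993 - (-13.605700)|
E_photon = 13.564 eV

This energy is carried away by the emitted photon.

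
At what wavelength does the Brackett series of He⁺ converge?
364.506053 nm

The series limit corresponds to the transition from n = ∞ to n = 4.
This is the highest energy (shortest wavelength) transition in the Brackett series.

E_∞ = 0 eV
E_4 = -13.6057 × 2² / 4² = -3.4014250000 eV

Energy at series limit:
ΔE = E_∞ - E_4 = 0 - (-3.4014250000) = 3.4014250000 eV
λ = hc/E = 1239.84 eV·nm / 3.4014250000 eV = 364.506053 nm

This energy equals the ionization energy from the n = 4 state of He⁺.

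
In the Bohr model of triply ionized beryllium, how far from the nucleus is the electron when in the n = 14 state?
2.5930 nm (or 25.9297 Å)

The Bohr radius formula is:
r_n = n² a₀ / Z

where a₀ = 0.0529177 nm is the Bohr radius.

For Be³⁺ (Z = 4) at n = 14:
r_14 = 14² × 0.0529177 nm / 4
r_14 = 196 × 0.0529177 nm / 4
r_14 = 10.37187 nm / 4
r_14 = 2.5930 nm

The electron orbits at approximately 2.5930 nm from the nucleus.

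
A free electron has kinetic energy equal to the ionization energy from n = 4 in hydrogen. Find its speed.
5.4692e+05 m/s (or 0.182% of c)

The binding energy at n = 4 for hydrogen is:
E_4 = -13.6057/4² = -0.85035625 eV
|E_4| = 0.85035625 eV

Convert to Joules:
KE = 0.85035625 eV × (1.602177 × 10⁻¹⁹ J/eV) = 1.362421e-19 J

Using KE = ½mv²:
v = √(2·KE/m_e)
v = √(2 × 1.362421e-19 J / 9.10938 × 10⁻³¹ kg)
v = 5.4692e+05 m/s

This is approximately 0.182% the speed of light.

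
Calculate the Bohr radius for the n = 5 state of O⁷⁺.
0.165368 nm (or 1.653679 Å)

The Bohr radius formula is:
r_n = n² a₀ / Z

where a₀ = 0.052917721 nm is the Bohr radius.

For O⁷⁺ (Z = 8) at n = 5:
r_5 = 5² × 0.052917721 nm / 8
r_5 = 25 × 0.052917721 nm / 8
r_5 = 1.3229430 nm / 8
r_5 = 0.165368 nm

The electron orbits at approximately 0.165368 nm from the nucleus.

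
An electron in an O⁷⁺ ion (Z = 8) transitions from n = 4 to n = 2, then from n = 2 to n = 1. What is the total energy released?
816.34200 eV

The energy levels of O⁷⁺ are E_n = -13.6057 × 8² / n² eV.

First transition (4 → 2):
ΔE₁ = |E_2 - E_4|
ΔE₁ = |-217.69120000000 - (-54.42280000000)| = 163.26840000 eV

Second transition (2 → 1):
ΔE₂ = |E_1 - E_2|
ΔE₂ = |-870.76480000000 - (-217.69120000000)| = 653.07360000 eV

Total energy released:
E_total = ΔE₁ + ΔE₂ = 163.26840000 + 653.07360000 = 816.34200 eV

Note: This equals the direct transition 4 → 1: 816.34200 eV ✓
Energy is conserved regardless of the path taken.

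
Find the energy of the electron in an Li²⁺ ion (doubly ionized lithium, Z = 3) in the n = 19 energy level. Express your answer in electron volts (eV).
-0.33920 eV

The energy levels of a hydrogen-like atom are given by:
E_n = -13.6057 Z² / n² eV  (with Z = 3 for Li²⁺)

For n = 19:
E_19 = -13.6057 × 3² / 19²
E_19 = -13.6057 × 9 / 361
E_19 = -0.33920 eV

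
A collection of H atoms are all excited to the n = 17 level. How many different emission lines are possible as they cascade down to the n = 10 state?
28

The electron can occupy levels n = 10, 11, ..., 17 during de-excitation — that is m = 17 - 10 + 1 = 8 distinct levels.

The number of distinct spectral lines equals the number of ways to choose 2 of these m levels (each pair gives one possible emission transition):

Number of lines = m(m-1)/2 = 8×7/2 = 28

These correspond to all possible transitions between the 8 levels:
17 → 16, 17 → 15, 17 → 14, 17 → 13, 17 → 12, 17 → 11, 17 → 10, 16 → 15...

Each transition produces a photon with a unique energy (and thus wavelength). This count does not depend on Z.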